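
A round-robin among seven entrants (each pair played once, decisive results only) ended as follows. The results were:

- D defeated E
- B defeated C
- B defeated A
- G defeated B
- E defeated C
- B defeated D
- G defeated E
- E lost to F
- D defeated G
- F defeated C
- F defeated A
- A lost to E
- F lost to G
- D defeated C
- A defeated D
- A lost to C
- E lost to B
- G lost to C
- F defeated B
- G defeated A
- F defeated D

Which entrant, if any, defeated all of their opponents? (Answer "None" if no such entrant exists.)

Highest win total is F with 5 (out of 6 possible).
F lost to G, so no entrant went undefeated.

None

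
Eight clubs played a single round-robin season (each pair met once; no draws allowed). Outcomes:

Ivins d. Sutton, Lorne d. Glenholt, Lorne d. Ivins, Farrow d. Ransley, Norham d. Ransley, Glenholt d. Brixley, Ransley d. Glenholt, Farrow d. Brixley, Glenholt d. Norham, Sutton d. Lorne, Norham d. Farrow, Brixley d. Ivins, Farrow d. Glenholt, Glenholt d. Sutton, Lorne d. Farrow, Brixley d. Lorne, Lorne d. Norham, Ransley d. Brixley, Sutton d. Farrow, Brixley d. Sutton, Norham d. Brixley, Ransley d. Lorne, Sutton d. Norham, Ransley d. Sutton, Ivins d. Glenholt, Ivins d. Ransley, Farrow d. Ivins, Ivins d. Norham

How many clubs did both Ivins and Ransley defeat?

Ivins beat: Norham, Ransley, Glenholt, Sutton.
Ransley beat: Lorne, Brixley, Glenholt, Sutton.
Both beat: Glenholt, Sutton — 2.

2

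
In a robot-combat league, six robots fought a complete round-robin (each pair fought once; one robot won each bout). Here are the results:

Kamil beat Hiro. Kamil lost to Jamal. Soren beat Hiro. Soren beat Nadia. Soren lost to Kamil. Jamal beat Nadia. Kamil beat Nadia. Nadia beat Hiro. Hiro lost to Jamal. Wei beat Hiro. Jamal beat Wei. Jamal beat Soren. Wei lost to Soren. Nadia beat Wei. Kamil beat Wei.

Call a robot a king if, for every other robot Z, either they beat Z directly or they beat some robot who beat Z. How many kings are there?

Jamal reaches everyone (king).
Hiro cannot reach Jamal, Soren, Kamil, Nadia, Wei in two steps.
Soren cannot reach Jamal, Kamil in two steps.
Kamil cannot reach Jamal in two steps.
Nadia cannot reach Jamal, Soren, Kamil in two steps.
Wei cannot reach Jamal, Soren, Kamil, Nadia in two steps.
Kings: Jamal — 1.

1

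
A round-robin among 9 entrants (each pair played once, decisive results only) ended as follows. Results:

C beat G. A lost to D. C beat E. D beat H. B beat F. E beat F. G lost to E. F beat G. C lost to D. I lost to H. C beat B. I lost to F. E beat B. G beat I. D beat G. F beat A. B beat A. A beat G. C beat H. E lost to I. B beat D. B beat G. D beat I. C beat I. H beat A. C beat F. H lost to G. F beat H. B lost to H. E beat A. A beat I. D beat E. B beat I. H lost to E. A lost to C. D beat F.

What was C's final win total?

C's results: beat A, B, E, F, G, H, I; lost to D.
That is 7 wins.

7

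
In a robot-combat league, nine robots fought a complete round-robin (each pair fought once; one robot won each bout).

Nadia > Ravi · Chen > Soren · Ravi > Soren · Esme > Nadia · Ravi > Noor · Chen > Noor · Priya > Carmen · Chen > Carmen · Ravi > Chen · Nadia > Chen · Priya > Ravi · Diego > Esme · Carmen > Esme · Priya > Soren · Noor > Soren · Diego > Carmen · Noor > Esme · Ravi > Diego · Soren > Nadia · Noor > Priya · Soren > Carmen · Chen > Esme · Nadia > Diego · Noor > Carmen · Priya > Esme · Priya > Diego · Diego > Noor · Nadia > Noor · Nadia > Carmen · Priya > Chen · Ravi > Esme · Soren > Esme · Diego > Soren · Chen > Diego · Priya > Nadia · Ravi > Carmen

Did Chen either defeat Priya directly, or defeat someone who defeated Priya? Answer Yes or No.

Yes

Chen did not beat Priya directly.
Chen beat Soren, Diego, Esme, Noor, Carmen. Of those, Noor beat Priya.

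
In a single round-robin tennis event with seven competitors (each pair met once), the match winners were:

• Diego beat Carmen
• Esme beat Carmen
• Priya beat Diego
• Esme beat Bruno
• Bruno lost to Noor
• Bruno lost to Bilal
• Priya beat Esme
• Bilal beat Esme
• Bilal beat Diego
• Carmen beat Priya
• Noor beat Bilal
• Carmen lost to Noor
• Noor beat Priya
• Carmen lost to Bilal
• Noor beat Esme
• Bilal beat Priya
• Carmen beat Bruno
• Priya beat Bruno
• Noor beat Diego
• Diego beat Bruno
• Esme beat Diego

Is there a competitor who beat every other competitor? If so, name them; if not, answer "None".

Noor has 6 wins out of 6 opponents — a perfect record.

Noor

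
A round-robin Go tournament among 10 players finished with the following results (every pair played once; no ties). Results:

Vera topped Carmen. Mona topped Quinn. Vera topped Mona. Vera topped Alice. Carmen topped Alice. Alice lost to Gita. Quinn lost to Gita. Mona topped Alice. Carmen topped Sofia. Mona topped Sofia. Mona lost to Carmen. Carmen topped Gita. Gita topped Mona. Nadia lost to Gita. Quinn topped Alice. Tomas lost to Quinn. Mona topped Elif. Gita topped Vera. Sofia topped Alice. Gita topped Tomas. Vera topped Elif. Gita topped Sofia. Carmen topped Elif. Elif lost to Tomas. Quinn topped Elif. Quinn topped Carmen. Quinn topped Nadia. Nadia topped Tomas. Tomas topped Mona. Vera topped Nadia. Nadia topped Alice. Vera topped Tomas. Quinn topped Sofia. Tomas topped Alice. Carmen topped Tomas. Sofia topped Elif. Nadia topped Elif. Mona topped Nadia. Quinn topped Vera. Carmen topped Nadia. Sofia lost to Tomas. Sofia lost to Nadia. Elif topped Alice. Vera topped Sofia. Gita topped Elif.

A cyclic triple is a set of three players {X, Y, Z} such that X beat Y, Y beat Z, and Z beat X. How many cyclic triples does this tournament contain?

6

Win totals: Alice 0, Tomas 4, Sofia 2, Nadia 4, Quinn 7, Mona 5, Elif 1, Gita 8, Carmen 7, Vera 7.
A player with w wins dominates both others in C(w,2) triples; summing gives 0 + 6 + 1 + 6 + 21 + 10 + 0 + 28 + 21 + 21 = 114 transitive triples.
Total triples C(10,3) = 120, so cyclic triples = 120 − 114 = 6.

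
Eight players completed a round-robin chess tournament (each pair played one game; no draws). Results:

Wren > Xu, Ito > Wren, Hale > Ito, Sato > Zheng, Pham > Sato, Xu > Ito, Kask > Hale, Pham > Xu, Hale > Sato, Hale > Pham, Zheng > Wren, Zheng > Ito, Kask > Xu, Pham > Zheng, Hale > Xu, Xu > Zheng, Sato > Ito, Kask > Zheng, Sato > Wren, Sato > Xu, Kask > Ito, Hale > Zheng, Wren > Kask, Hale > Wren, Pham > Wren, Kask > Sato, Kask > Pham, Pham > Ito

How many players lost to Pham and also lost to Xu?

2

Pham beat: Wren, Zheng, Xu, Sato, Ito.
Xu beat: Zheng, Ito.
Both beat: Zheng, Ito — 2.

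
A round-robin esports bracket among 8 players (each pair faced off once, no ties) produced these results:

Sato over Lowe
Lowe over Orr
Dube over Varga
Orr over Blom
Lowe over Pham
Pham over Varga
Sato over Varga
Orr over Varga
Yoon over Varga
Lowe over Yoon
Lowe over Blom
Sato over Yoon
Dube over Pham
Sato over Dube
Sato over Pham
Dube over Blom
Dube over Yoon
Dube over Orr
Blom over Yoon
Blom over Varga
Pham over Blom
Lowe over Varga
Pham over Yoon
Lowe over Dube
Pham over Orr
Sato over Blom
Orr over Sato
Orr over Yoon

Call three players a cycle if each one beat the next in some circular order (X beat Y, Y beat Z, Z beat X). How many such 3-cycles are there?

3

Win totals: Yoon 1, Blom 2, Orr 4, Pham 4, Lowe 6, Varga 0, Dube 5, Sato 6.
A player with w wins dominates both others in C(w,2) triples; summing gives 0 + 1 + 6 + 6 + 15 + 0 + 10 + 15 = 53 transitive triples.
Total triples C(8,3) = 56, so cyclic triples = 56 − 53 = 3.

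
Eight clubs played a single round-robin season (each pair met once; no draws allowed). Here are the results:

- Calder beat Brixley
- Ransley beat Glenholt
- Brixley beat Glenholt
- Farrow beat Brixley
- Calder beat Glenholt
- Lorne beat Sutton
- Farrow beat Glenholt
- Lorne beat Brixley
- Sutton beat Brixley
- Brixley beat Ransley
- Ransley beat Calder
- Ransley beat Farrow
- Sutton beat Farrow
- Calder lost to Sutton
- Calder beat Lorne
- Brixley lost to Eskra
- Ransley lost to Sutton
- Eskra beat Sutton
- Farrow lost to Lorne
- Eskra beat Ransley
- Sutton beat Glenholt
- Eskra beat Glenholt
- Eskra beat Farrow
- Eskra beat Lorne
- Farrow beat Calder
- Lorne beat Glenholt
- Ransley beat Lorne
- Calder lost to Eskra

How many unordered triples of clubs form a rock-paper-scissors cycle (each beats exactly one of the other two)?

Win totals: Brixley 2, Ransley 4, Eskra 7, Lorne 4, Farrow 3, Sutton 5, Glenholt 0, Calder 3.
A club with w wins dominates both others in C(w,2) triples; summing gives 1 + 6 + 21 + 6 + 3 + 10 + 0 + 3 = 50 transitive triples.
Total triples C(8,3) = 56, so cyclic triples = 56 − 50 = 6.

6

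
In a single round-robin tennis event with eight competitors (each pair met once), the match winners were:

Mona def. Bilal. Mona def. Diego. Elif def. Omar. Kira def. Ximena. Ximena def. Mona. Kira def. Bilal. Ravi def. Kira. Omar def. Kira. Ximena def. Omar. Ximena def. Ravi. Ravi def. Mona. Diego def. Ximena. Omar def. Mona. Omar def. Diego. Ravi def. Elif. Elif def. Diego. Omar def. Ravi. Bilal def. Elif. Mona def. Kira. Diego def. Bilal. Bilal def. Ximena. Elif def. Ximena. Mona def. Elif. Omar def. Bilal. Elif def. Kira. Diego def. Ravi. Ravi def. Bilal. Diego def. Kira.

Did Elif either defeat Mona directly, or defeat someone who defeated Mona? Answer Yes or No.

Yes

Elif did not beat Mona directly.
Elif beat Omar, Kira, Ximena, Diego. Of those, Omar beat Mona.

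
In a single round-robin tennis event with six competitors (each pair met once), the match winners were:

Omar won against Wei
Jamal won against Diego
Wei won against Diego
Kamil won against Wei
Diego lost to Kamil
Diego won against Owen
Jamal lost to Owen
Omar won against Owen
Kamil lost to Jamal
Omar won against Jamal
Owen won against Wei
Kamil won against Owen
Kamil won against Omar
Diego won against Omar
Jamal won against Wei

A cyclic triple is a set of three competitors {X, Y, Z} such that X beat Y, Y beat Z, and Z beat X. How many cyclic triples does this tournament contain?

Of the C(6,3) = 20 triples, the cyclic ones are: {Omar, Wei, Diego}; {Omar, Diego, Jamal}; {Omar, Jamal, Kamil}; {Owen, Wei, Diego}; {Owen, Diego, Jamal}; {Owen, Jamal, Kamil}.
That is 6.

6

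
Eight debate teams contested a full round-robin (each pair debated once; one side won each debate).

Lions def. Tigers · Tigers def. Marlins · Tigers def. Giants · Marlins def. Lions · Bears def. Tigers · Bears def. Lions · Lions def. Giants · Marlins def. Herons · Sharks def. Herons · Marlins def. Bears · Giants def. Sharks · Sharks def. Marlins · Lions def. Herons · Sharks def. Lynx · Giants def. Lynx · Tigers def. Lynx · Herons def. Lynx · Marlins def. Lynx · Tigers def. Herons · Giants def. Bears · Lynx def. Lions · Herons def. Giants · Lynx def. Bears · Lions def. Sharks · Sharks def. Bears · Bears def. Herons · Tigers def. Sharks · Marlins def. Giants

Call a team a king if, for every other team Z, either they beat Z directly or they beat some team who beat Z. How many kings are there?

6

Sharks reaches everyone (king).
Giants reaches everyone (king).
Marlins reaches everyone (king).
Lions reaches everyone (king).
Tigers reaches everyone (king).
Bears reaches everyone (king).
Herons cannot reach Marlins, Tigers in two steps.
Lynx cannot reach Marlins in two steps.
Kings: Sharks, Giants, Marlins, Lions, Tigers, Bears — 6.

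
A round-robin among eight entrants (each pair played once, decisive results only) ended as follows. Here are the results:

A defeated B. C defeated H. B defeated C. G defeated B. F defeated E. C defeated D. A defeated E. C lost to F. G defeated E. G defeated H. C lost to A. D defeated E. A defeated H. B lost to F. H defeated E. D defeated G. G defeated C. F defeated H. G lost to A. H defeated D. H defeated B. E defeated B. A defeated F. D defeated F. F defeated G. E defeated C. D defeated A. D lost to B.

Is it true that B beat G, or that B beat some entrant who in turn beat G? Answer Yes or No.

Yes

B did not beat G directly.
B beat C, D. Of those, D beat G.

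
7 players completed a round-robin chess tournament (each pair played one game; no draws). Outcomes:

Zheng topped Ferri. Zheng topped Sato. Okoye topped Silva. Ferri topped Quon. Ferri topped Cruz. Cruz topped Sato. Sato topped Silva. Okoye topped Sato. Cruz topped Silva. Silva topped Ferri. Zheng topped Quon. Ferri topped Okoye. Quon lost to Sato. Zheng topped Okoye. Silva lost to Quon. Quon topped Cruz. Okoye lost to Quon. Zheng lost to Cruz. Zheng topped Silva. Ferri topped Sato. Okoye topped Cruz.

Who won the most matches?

Zheng

Win totals: Okoye 3, Ferri 4, Silva 1, Cruz 3, Zheng 5, Sato 2, Quon 3.
Zheng leads with 5 wins (next highest: 4).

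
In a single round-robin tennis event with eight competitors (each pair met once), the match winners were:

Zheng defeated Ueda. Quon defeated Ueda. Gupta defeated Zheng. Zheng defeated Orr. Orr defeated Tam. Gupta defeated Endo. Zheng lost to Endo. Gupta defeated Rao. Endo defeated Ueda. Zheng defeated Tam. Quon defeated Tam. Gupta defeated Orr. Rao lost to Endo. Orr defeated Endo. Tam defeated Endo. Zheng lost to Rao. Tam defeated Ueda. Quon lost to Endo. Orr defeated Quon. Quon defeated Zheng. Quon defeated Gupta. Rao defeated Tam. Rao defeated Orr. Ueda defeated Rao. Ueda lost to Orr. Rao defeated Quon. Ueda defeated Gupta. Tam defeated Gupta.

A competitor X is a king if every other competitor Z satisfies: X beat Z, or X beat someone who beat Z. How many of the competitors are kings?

Orr reaches everyone (king).
Ueda reaches everyone (king).
Tam reaches everyone (king).
Rao reaches everyone (king).
Endo reaches everyone (king).
Quon reaches everyone (king).
Zheng reaches everyone (king).
Gupta reaches everyone (king).
Kings: Orr, Ueda, Tam, Rao, Endo, Quon, Zheng, Gupta — 8.

8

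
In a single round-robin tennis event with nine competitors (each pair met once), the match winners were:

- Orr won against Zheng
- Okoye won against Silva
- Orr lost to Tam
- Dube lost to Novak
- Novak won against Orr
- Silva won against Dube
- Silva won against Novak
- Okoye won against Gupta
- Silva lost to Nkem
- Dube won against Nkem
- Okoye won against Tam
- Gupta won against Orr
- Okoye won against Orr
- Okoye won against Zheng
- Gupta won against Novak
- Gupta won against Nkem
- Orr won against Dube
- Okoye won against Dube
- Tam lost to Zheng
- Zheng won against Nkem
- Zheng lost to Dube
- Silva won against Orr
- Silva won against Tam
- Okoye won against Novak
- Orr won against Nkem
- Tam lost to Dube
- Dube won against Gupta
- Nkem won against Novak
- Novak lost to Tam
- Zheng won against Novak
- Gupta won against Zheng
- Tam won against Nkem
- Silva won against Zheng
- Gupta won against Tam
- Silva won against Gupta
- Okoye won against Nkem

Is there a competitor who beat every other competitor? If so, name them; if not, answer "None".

Okoye

Okoye has 8 wins out of 8 opponents — a perfect record.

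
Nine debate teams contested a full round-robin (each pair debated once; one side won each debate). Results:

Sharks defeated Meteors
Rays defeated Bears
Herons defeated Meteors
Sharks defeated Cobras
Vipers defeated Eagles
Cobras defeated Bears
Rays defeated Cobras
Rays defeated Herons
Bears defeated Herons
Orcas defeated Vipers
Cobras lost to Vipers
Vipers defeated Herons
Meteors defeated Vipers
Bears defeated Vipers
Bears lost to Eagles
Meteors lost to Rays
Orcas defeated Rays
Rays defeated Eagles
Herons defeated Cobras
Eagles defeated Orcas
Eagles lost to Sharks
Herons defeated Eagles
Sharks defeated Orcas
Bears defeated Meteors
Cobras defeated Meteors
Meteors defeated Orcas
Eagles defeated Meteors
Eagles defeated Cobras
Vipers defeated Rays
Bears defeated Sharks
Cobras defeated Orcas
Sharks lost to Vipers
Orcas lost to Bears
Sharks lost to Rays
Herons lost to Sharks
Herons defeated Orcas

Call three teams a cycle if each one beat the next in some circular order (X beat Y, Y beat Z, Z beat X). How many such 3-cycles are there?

Win totals: Orcas 2, Sharks 5, Bears 5, Herons 4, Meteors 2, Vipers 5, Eagles 4, Cobras 3, Rays 6.
A team with w wins dominates both others in C(w,2) triples; summing gives 1 + 10 + 10 + 6 + 1 + 10 + 6 + 3 + 15 = 62 transitive triples.
Total triples C(9,3) = 84, so cyclic triples = 84 − 62 = 22.

22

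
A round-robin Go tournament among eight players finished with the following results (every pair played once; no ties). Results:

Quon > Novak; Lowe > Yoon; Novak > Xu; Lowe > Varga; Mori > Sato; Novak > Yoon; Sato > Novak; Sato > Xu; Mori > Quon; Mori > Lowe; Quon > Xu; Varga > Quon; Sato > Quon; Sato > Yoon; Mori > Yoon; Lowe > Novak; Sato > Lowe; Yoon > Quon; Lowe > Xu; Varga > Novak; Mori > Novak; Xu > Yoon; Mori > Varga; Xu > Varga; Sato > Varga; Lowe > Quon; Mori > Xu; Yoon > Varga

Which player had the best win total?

Mori

Win totals: Sato 6, Mori 7, Novak 2, Lowe 5, Quon 2, Xu 2, Yoon 2, Varga 2.
Mori leads with 7 wins (next highest: 6).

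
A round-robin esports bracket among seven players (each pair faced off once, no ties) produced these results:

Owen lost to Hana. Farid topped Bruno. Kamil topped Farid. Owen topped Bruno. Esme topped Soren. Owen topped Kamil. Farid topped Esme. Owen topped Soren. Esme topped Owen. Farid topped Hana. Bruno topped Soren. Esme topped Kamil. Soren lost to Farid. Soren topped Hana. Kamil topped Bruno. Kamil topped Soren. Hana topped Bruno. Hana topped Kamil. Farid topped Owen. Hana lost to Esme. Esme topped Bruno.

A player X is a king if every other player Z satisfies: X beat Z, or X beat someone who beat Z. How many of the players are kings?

Owen cannot reach Esme in two steps.
Soren cannot reach Esme, Farid in two steps.
Esme reaches everyone (king).
Kamil reaches everyone (king).
Bruno cannot reach Owen, Esme, Kamil, Farid in two steps.
Farid reaches everyone (king).
Hana cannot reach Esme in two steps.
Kings: Esme, Kamil, Farid — 3.

3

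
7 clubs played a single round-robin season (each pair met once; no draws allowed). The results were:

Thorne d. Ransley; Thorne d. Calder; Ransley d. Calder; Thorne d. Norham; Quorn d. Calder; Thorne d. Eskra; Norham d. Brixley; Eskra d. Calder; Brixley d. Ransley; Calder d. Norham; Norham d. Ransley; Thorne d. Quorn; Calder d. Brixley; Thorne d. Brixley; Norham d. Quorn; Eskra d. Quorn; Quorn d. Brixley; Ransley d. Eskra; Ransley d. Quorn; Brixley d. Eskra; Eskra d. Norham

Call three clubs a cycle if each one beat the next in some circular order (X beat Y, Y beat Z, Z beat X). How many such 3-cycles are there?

8

Win totals: Norham 3, Calder 2, Brixley 2, Thorne 6, Ransley 3, Quorn 2, Eskra 3.
A club with w wins dominates both others in C(w,2) triples; summing gives 3 + 1 + 1 + 15 + 3 + 1 + 3 = 27 transitive triples.
Total triples C(7,3) = 35, so cyclic triples = 35 − 27 = 8.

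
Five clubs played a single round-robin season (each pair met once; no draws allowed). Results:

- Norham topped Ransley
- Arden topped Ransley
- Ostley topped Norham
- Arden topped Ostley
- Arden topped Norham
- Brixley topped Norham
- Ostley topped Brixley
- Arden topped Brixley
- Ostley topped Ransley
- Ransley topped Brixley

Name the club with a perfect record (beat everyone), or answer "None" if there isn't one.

Arden has 4 wins out of 4 opponents — a perfect record.

Arden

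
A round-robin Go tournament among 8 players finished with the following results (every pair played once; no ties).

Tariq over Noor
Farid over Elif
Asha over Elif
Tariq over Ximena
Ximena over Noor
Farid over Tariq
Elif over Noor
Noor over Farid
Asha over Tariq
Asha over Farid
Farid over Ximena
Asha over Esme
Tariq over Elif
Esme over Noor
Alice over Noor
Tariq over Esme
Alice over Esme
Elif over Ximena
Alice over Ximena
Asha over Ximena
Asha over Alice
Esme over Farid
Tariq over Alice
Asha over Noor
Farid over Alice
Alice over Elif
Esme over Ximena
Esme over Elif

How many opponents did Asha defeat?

Asha's results: beat Alice, Esme, Farid, Elif, Tariq, Noor, Ximena; lost to no one.
That is 7 wins.

7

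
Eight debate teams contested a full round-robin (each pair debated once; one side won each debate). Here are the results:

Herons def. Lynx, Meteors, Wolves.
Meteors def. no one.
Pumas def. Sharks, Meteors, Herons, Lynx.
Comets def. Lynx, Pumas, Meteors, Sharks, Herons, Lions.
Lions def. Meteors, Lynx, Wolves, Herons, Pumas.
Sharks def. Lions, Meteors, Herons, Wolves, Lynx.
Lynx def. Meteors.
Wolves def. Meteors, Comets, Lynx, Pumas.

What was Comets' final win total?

6

Comets' results: beat Lions, Lynx, Herons, Pumas, Sharks, Meteors; lost to Wolves.
That is 6 wins.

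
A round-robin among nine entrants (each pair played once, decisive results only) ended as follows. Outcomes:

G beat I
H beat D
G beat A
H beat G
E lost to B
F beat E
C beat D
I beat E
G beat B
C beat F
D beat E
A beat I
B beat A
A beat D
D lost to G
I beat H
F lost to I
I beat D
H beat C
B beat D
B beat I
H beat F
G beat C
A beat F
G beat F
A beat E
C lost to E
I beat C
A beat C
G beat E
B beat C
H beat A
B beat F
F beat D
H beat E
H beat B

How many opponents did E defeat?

1

E's results: beat C; lost to A, B, D, F, G, H, I.
That is 1 win.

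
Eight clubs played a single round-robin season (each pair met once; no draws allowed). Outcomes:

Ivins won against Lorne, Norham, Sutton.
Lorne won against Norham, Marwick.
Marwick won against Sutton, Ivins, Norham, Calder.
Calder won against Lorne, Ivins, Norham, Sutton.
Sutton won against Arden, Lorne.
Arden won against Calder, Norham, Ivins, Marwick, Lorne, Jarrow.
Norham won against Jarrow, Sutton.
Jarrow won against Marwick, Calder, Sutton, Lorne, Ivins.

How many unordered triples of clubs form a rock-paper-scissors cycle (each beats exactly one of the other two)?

Win totals: Lorne 2, Calder 4, Arden 6, Marwick 4, Sutton 2, Jarrow 5, Norham 2, Ivins 3.
A club with w wins dominates both others in C(w,2) triples; summing gives 1 + 6 + 15 + 6 + 1 + 10 + 1 + 3 = 43 transitive triples.
Total triples C(8,3) = 56, so cyclic triples = 56 − 43 = 13.

13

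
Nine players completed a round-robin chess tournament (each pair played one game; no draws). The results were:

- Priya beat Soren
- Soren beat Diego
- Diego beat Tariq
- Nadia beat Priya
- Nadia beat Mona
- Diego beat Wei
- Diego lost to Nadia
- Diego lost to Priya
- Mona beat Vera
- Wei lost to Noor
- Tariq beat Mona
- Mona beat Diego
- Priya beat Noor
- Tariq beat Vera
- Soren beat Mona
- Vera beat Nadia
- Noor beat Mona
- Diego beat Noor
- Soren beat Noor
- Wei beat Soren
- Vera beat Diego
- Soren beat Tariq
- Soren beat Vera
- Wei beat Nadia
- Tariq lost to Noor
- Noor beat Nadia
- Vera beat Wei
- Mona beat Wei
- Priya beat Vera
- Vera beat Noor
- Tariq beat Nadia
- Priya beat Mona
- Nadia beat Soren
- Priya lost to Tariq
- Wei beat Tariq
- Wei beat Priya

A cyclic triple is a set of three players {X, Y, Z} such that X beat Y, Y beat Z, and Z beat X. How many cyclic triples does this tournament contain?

28

Win totals: Tariq 4, Diego 3, Soren 5, Vera 4, Mona 3, Nadia 4, Wei 4, Priya 5, Noor 4.
A player with w wins dominates both others in C(w,2) triples; summing gives 6 + 3 + 10 + 6 + 3 + 6 + 6 + 10 + 6 = 56 transitive triples.
Total triples C(9,3) = 84, so cyclic triples = 84 − 56 = 28.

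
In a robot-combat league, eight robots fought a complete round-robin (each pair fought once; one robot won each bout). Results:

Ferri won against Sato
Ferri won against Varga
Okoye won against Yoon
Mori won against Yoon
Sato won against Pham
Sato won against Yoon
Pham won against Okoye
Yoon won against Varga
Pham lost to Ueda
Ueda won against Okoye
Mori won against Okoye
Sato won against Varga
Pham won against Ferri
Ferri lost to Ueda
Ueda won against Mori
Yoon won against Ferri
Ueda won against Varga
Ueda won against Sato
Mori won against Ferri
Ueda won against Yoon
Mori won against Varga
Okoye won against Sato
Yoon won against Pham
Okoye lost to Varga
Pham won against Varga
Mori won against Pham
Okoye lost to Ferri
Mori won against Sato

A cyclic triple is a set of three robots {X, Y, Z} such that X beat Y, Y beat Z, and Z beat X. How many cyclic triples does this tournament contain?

Win totals: Sato 3, Varga 1, Yoon 3, Ferri 3, Ueda 7, Pham 3, Mori 6, Okoye 2.
A robot with w wins dominates both others in C(w,2) triples; summing gives 3 + 0 + 3 + 3 + 21 + 3 + 15 + 1 = 49 transitive triples.
Total triples C(8,3) = 56, so cyclic triples = 56 − 49 = 7.

7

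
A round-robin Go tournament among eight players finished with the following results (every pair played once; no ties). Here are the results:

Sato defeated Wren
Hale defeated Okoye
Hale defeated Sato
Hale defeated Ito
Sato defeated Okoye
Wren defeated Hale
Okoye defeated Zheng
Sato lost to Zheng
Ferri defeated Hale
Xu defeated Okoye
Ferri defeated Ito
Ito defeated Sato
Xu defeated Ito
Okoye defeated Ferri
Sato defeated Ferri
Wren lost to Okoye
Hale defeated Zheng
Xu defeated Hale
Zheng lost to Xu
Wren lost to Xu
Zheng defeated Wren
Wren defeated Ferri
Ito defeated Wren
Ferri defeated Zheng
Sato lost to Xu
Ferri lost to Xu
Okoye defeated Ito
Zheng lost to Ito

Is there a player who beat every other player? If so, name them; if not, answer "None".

Xu

Xu has 7 wins out of 7 opponents — a perfect record.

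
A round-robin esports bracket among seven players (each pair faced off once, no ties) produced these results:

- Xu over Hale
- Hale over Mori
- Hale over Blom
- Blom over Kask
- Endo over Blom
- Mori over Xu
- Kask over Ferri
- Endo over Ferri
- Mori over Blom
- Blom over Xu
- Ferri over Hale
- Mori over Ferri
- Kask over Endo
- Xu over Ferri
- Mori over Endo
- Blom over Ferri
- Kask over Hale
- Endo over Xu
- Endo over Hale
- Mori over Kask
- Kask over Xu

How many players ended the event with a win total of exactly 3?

Win totals: Ferri 1, Hale 2, Kask 4, Blom 3, Xu 2, Endo 4, Mori 5.
Exactly 3: Blom — 1 player.

1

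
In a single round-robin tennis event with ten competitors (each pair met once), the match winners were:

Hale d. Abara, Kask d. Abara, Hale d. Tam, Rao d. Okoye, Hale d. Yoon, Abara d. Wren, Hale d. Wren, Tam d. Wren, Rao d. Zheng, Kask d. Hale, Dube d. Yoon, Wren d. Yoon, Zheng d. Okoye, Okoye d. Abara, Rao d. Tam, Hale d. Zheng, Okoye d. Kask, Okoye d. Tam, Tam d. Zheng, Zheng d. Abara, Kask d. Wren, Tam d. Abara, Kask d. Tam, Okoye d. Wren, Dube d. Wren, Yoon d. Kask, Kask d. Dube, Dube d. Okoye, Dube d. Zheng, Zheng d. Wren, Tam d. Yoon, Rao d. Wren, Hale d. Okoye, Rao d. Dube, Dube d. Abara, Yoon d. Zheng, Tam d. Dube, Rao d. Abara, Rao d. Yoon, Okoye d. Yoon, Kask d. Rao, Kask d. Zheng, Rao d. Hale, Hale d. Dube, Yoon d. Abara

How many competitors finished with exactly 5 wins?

3

Win totals: Dube 5, Zheng 3, Tam 5, Hale 7, Kask 7, Yoon 3, Rao 8, Wren 1, Okoye 5, Abara 1.
Exactly 5: Dube, Tam, Okoye — 3 competitors.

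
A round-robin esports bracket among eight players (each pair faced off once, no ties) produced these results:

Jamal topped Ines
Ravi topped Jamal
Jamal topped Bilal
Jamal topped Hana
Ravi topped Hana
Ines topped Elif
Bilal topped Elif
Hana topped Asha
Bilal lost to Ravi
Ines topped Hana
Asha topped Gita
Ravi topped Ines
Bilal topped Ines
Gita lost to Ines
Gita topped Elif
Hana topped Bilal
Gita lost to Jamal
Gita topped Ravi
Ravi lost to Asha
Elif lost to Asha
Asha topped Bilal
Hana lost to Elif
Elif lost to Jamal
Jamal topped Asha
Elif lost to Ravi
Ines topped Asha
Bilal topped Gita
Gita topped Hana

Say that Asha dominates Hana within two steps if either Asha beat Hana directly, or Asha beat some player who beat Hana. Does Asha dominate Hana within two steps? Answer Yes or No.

Asha did not beat Hana directly.
Asha beat Bilal, Gita, Elif, Ravi. Of those, Gita beat Hana.

Yes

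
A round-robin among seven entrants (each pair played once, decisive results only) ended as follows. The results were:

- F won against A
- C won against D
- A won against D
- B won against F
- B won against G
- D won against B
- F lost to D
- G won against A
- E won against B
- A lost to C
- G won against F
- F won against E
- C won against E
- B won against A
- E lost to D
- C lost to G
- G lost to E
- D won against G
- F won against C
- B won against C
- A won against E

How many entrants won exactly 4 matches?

Win totals: A 2, B 4, C 3, D 4, E 2, F 3, G 3.
Exactly 4: B, D — 2 entrants.

2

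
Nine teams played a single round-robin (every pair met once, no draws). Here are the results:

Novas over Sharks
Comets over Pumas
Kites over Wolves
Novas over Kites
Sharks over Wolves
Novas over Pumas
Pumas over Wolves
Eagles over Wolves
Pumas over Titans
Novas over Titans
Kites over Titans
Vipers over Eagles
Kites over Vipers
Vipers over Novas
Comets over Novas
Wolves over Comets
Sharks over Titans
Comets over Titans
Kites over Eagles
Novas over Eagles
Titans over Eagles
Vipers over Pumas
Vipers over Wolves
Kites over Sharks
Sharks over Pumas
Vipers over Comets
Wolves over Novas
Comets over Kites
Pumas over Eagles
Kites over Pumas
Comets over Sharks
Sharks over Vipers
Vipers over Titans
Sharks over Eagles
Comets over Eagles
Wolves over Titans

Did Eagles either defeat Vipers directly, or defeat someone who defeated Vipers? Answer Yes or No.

No

Eagles did not beat Vipers directly.
Eagles beat Wolves, but each of them lost to Vipers. No two-step path.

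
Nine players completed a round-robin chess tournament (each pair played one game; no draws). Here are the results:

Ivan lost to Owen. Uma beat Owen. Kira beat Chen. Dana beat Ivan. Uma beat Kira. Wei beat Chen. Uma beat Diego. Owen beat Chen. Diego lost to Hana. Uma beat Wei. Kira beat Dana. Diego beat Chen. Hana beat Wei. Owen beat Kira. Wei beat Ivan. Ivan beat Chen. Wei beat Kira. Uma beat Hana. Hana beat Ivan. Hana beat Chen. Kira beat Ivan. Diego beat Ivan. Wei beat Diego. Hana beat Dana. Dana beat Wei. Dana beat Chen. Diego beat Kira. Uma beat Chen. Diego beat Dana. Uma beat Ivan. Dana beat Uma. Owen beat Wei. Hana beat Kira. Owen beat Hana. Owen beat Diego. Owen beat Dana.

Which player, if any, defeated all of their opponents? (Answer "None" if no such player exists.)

None

Highest win total is Uma with 7 (out of 8 possible).
Uma lost to Dana, so no player went undefeated.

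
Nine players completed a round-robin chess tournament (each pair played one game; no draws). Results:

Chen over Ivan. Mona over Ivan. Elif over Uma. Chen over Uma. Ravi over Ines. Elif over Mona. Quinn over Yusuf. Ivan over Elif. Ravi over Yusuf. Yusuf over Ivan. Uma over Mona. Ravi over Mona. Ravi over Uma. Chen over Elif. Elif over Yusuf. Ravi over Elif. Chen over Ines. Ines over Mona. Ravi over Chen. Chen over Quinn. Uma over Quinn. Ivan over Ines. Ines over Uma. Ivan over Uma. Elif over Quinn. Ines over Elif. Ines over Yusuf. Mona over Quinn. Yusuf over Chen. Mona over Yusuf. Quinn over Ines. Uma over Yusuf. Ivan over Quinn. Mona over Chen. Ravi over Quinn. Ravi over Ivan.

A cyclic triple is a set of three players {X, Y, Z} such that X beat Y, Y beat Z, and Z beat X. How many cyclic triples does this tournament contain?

17

Win totals: Chen 5, Elif 4, Ines 4, Quinn 2, Ivan 4, Uma 3, Yusuf 2, Mona 4, Ravi 8.
A player with w wins dominates both others in C(w,2) triples; summing gives 10 + 6 + 6 + 1 + 6 + 3 + 1 + 6 + 28 = 67 transitive triples.
Total triples C(9,3) = 84, so cyclic triples = 84 − 67 = 17.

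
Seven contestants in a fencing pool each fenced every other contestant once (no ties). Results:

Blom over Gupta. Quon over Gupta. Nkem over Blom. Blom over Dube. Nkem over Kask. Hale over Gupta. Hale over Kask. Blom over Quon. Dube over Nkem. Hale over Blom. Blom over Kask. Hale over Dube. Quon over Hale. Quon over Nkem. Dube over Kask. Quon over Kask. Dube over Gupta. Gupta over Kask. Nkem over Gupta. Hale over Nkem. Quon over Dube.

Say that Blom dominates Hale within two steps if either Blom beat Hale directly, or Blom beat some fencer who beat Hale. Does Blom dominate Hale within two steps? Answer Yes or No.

Blom did not beat Hale directly.
Blom beat Quon, Kask, Gupta, Dube. Of those, Quon beat Hale.

Yes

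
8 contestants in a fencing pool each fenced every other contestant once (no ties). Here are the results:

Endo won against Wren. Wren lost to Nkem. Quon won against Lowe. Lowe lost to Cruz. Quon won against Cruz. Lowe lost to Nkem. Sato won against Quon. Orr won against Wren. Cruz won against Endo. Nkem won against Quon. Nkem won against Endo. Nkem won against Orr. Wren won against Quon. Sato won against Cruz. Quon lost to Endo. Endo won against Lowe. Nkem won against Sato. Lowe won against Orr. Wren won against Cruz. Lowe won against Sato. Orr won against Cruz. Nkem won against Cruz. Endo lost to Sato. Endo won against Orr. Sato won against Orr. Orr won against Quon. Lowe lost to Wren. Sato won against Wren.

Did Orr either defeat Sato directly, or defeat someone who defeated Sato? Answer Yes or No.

No

Orr did not beat Sato directly.
Orr beat Cruz, Quon, Wren, but each of them lost to Sato. No two-step path.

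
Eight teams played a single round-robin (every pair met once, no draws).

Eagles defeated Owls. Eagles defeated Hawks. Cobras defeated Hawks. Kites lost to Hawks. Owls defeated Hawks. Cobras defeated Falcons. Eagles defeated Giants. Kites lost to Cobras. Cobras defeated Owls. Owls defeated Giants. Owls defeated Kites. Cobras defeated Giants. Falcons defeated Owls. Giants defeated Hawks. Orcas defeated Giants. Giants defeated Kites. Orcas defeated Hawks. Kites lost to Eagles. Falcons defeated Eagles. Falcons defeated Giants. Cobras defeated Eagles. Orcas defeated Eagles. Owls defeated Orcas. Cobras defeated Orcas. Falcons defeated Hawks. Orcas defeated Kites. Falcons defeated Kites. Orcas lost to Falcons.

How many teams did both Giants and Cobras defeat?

2

Giants beat: Hawks, Kites.
Cobras beat: Owls, Hawks, Giants, Kites, Eagles, Orcas, Falcons.
Both beat: Hawks, Kites — 2.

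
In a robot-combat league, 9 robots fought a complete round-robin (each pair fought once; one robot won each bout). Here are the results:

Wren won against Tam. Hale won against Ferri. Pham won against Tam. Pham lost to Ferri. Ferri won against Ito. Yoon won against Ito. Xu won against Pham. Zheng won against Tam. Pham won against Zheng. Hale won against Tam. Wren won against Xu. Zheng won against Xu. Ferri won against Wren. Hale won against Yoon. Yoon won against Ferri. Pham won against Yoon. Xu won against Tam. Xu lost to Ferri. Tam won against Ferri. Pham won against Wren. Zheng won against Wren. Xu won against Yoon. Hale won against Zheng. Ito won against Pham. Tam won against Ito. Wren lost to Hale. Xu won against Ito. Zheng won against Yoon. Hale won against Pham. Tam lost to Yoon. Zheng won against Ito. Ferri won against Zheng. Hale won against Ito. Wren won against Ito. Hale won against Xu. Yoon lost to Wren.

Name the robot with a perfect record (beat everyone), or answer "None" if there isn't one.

Hale

Hale has 8 wins out of 8 opponents — a perfect record.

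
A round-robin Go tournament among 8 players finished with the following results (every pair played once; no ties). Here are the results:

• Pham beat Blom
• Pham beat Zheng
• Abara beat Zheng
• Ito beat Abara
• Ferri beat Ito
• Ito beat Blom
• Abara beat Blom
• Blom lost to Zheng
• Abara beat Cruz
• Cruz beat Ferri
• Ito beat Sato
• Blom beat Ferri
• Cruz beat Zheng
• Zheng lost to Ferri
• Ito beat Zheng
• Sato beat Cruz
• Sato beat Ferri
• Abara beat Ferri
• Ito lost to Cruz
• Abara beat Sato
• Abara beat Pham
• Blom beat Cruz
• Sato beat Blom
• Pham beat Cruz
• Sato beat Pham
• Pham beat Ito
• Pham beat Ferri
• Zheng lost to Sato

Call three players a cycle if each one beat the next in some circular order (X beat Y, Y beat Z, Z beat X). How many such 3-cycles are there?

10

Win totals: Zheng 1, Ito 4, Sato 5, Blom 2, Ferri 2, Abara 6, Pham 5, Cruz 3.
A player with w wins dominates both others in C(w,2) triples; summing gives 0 + 6 + 10 + 1 + 1 + 15 + 10 + 3 = 46 transitive triples.
Total triples C(8,3) = 56, so cyclic triples = 56 − 46 = 10.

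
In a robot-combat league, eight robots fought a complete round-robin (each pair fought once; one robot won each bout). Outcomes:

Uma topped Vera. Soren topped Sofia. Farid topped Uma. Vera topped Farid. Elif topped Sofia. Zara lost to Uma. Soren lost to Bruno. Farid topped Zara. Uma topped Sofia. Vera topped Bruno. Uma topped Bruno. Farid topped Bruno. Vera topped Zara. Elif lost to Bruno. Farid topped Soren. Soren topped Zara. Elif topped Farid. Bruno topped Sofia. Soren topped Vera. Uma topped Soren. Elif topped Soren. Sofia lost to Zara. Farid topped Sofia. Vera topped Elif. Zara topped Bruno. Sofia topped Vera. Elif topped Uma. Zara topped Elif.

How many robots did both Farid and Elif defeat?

3

Farid beat: Soren, Bruno, Sofia, Uma, Zara.
Elif beat: Soren, Sofia, Uma, Farid.
Both beat: Soren, Sofia, Uma — 3.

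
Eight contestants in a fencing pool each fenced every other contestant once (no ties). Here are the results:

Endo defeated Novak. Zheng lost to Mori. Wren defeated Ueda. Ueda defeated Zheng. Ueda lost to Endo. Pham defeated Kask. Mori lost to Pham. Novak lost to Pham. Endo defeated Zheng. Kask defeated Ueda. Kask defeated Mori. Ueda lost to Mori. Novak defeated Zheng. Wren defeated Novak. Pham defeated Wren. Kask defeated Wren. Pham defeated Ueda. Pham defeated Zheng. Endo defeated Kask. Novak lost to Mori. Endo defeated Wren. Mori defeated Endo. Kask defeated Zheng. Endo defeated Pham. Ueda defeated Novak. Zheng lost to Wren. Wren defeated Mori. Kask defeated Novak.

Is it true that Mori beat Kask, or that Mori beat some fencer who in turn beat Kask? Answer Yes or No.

Yes

Mori did not beat Kask directly.
Mori beat Ueda, Zheng, Endo, Novak. Of those, Endo beat Kask.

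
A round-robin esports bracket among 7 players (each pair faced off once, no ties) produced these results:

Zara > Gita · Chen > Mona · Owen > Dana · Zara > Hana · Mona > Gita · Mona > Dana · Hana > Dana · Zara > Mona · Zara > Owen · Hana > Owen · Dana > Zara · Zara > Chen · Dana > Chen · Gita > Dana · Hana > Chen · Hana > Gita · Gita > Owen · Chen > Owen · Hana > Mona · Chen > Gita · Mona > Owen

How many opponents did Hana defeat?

Hana's results: beat Chen, Mona, Owen, Gita, Dana; lost to Zara.
That is 5 wins.

5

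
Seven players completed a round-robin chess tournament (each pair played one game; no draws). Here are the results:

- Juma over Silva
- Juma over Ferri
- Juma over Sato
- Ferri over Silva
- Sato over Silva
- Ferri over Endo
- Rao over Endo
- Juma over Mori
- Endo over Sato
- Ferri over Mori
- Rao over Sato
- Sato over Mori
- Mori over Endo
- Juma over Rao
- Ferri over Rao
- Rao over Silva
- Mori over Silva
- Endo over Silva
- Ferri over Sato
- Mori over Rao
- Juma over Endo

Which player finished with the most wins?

Win totals: Juma 6, Sato 2, Silva 0, Rao 3, Mori 3, Endo 2, Ferri 5.
Juma leads with 6 wins (next highest: 5).

Juma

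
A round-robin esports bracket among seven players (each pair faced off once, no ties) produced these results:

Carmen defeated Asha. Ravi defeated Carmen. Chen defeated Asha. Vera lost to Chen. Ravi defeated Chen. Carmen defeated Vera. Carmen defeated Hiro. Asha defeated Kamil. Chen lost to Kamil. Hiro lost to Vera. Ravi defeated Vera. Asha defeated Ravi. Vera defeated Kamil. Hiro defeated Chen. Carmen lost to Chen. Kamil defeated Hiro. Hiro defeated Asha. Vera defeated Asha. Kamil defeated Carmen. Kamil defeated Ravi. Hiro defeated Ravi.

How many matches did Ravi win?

Ravi's results: beat Chen, Carmen, Vera; lost to Asha, Hiro, Kamil.
That is 3 wins.

3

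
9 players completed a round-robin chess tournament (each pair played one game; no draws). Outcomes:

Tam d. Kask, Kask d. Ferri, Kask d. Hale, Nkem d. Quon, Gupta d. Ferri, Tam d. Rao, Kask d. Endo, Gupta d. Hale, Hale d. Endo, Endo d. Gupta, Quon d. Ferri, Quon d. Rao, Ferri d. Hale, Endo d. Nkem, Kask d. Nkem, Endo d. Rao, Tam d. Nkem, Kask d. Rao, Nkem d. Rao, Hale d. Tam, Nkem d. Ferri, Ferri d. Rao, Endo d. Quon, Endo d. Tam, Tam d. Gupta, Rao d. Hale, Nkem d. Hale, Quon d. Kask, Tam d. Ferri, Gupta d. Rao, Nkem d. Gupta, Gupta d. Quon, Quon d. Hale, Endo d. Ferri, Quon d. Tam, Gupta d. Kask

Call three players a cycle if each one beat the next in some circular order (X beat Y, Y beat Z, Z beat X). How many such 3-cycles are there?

Win totals: Tam 5, Gupta 5, Endo 6, Nkem 5, Ferri 2, Quon 5, Kask 5, Rao 1, Hale 2.
A player with w wins dominates both others in C(w,2) triples; summing gives 10 + 10 + 15 + 10 + 1 + 10 + 10 + 0 + 1 = 67 transitive triples.
Total triples C(9,3) = 84, so cyclic triples = 84 − 67 = 17.

17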